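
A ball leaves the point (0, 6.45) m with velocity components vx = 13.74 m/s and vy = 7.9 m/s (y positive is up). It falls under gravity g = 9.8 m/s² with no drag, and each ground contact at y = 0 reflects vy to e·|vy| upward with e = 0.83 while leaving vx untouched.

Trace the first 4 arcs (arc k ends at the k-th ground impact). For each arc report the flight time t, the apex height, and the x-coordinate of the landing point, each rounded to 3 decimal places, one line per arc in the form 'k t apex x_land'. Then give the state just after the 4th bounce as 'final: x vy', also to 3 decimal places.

1 2.208 9.634 30.342
2 2.328 6.637 62.324
3 1.932 4.572 88.869
4 1.604 3.150 110.902
final: 110.902 6.522

Arc 1: start y=6.450, vy=7.900 → t=2.208, apex=9.634, x_land=30.342, impact vy=-13.742
  bounce: vy ← 0.83·13.742 = 11.405
Arc 2: start y=0.000, vy=11.405 → t=2.328, apex=6.637, x_land=62.324, impact vy=-11.405
  bounce: vy ← 0.83·11.405 = 9.467
Arc 3: start y=0.000, vy=9.467 → t=1.932, apex=4.572, x_land=88.869, impact vy=-9.467
  bounce: vy ← 0.83·9.467 = 7.857
Arc 4: start y=0.000, vy=7.857 → t=1.604, apex=3.150, x_land=110.902, impact vy=-7.857
  bounce: vy ← 0.83·7.857 = 6.522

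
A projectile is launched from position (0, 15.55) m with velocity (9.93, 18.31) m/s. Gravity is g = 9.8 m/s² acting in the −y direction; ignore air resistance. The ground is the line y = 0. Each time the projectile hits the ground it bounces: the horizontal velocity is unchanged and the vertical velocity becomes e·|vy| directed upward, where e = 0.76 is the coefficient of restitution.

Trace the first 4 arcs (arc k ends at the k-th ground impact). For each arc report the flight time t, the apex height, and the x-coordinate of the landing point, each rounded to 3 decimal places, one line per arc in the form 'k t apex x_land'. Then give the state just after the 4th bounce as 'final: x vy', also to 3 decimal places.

1 4.450 32.655 44.187
2 3.924 18.861 83.152
3 2.982 10.894 112.765
4 2.266 6.293 135.271
final: 135.271 8.440

Arc 1: start y=15.550, vy=18.310 → t=4.450, apex=32.655, x_land=44.187, impact vy=-25.299
  bounce: vy ← 0.76·25.299 = 19.227
Arc 2: start y=0.000, vy=19.227 → t=3.924, apex=18.861, x_land=83.152, impact vy=-19.227
  bounce: vy ← 0.76·19.227 = 14.613
Arc 3: start y=0.000, vy=14.613 → t=2.982, apex=10.894, x_land=112.765, impact vy=-14.613
  bounce: vy ← 0.76·14.613 = 11.106
Arc 4: start y=0.000, vy=11.106 → t=2.266, apex=6.293, x_land=135.271, impact vy=-11.106
  bounce: vy ← 0.76·11.106 = 8.440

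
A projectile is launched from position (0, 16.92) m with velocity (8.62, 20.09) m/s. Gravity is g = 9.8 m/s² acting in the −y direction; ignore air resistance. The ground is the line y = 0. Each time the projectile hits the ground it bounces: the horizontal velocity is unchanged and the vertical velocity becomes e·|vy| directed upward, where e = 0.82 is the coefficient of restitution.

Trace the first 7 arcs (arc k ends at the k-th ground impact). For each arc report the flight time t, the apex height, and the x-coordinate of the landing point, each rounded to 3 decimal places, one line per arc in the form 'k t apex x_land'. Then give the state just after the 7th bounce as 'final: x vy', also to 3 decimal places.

1 4.817 37.512 41.521
2 4.538 25.223 80.636
3 3.721 16.960 112.710
4 3.051 11.404 139.011
5 2.502 7.668 160.577
6 2.052 5.156 178.262
7 1.682 3.467 192.763
final: 192.763 6.759

Arc 1: start y=16.920, vy=20.090 → t=4.817, apex=37.512, x_land=41.521, impact vy=-27.115
  bounce: vy ← 0.82·27.115 = 22.235
Arc 2: start y=0.000, vy=22.235 → t=4.538, apex=25.223, x_land=80.636, impact vy=-22.235
  bounce: vy ← 0.82·22.235 = 18.232
Arc 3: start y=0.000, vy=18.232 → t=3.721, apex=16.960, x_land=112.710, impact vy=-18.232
  bounce: vy ← 0.82·18.232 = 14.951
Arc 4: start y=0.000, vy=14.951 → t=3.051, apex=11.404, x_land=139.011, impact vy=-14.951
  bounce: vy ← 0.82·14.951 = 12.259
Arc 5: start y=0.000, vy=12.259 → t=2.502, apex=7.668, x_land=160.577, impact vy=-12.259
  bounce: vy ← 0.82·12.259 = 10.053
Arc 6: start y=0.000, vy=10.053 → t=2.052, apex=5.156, x_land=178.262, impact vy=-10.053
  bounce: vy ← 0.82·10.053 = 8.243
Arc 7: start y=0.000, vy=8.243 → t=1.682, apex=3.467, x_land=192.763, impact vy=-8.243
  bounce: vy ← 0.82·8.243 = 6.759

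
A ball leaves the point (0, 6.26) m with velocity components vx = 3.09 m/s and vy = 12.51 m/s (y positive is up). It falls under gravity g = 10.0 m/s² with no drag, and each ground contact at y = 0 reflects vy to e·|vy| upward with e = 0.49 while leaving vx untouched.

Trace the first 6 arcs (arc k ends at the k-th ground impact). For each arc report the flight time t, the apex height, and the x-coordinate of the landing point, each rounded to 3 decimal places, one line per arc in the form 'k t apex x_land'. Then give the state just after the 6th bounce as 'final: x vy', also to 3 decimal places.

1 2.929 14.085 9.052
2 1.645 3.382 14.134
3 0.806 0.812 16.625
4 0.395 0.195 17.845
5 0.194 0.047 18.443
6 0.095 0.011 18.736
final: 18.736 0.232

Arc 1: start y=6.260, vy=12.510 → t=2.929, apex=14.085, x_land=9.052, impact vy=-16.784
  bounce: vy ← 0.49·16.784 = 8.224
Arc 2: start y=0.000, vy=8.224 → t=1.645, apex=3.382, x_land=14.134, impact vy=-8.224
  bounce: vy ← 0.49·8.224 = 4.030
Arc 3: start y=0.000, vy=4.030 → t=0.806, apex=0.812, x_land=16.625, impact vy=-4.030
  bounce: vy ← 0.49·4.030 = 1.975
Arc 4: start y=0.000, vy=1.975 → t=0.395, apex=0.195, x_land=17.845, impact vy=-1.975
  bounce: vy ← 0.49·1.975 = 0.968
Arc 5: start y=0.000, vy=0.968 → t=0.194, apex=0.047, x_land=18.443, impact vy=-0.968
  bounce: vy ← 0.49·0.968 = 0.474
Arc 6: start y=0.000, vy=0.474 → t=0.095, apex=0.011, x_land=18.736, impact vy=-0.474
  bounce: vy ← 0.49·0.474 = 0.232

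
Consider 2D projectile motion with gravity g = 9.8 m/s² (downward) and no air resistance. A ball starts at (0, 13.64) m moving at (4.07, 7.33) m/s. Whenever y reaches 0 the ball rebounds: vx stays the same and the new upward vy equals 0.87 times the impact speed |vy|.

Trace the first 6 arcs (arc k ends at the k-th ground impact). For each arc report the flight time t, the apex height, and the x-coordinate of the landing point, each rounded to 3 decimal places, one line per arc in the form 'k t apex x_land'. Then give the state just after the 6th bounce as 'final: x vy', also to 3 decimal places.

Arc 1: start y=13.640, vy=7.330 → t=2.576, apex=16.381, x_land=10.486, impact vy=-17.919
  bounce: vy ← 0.87·17.919 = 15.589
Arc 2: start y=0.000, vy=15.589 → t=3.181, apex=12.399, x_land=23.434, impact vy=-15.589
  bounce: vy ← 0.87·15.589 = 13.563
Arc 3: start y=0.000, vy=13.563 → t=2.768, apex=9.385, x_land=34.700, impact vy=-13.563
  bounce: vy ← 0.87·13.563 = 11.799
Arc 4: start y=0.000, vy=11.799 → t=2.408, apex=7.103, x_land=44.500, impact vy=-11.799
  bounce: vy ← 0.87·11.799 = 10.265
Arc 5: start y=0.000, vy=10.265 → t=2.095, apex=5.377, x_land=53.027, impact vy=-10.265
  bounce: vy ← 0.87·10.265 = 8.931
Arc 6: start y=0.000, vy=8.931 → t=1.823, apex=4.069, x_land=60.445, impact vy=-8.931
  bounce: vy ← 0.87·8.931 = 7.770

1 2.576 16.381 10.486
2 3.181 12.399 23.434
3 2.768 9.385 34.700
4 2.408 7.103 44.500
5 2.095 5.377 53.027
6 1.823 4.069 60.445
final: 60.445 7.770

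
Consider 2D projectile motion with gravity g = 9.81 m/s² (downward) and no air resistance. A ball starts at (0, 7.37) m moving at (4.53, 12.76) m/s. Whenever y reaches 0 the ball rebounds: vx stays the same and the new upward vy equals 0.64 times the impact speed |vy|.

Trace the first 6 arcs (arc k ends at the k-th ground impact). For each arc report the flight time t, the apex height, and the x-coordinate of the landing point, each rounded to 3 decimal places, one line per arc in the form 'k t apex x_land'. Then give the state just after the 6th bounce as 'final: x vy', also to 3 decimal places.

1 3.088 15.669 13.989
2 2.288 6.418 24.352
3 1.464 2.629 30.985
4 0.937 1.077 35.230
5 0.600 0.441 37.946
6 0.384 0.181 39.685
final: 39.685 1.205

Arc 1: start y=7.370, vy=12.760 → t=3.088, apex=15.669, x_land=13.989, impact vy=-17.533
  bounce: vy ← 0.64·17.533 = 11.221
Arc 2: start y=0.000, vy=11.221 → t=2.288, apex=6.418, x_land=24.352, impact vy=-11.221
  bounce: vy ← 0.64·11.221 = 7.182
Arc 3: start y=0.000, vy=7.182 → t=1.464, apex=2.629, x_land=30.985, impact vy=-7.182
  bounce: vy ← 0.64·7.182 = 4.596
Arc 4: start y=0.000, vy=4.596 → t=0.937, apex=1.077, x_land=35.230, impact vy=-4.596
  bounce: vy ← 0.64·4.596 = 2.942
Arc 5: start y=0.000, vy=2.942 → t=0.600, apex=0.441, x_land=37.946, impact vy=-2.942
  bounce: vy ← 0.64·2.942 = 1.883
Arc 6: start y=0.000, vy=1.883 → t=0.384, apex=0.181, x_land=39.685, impact vy=-1.883
  bounce: vy ← 0.64·1.883 = 1.205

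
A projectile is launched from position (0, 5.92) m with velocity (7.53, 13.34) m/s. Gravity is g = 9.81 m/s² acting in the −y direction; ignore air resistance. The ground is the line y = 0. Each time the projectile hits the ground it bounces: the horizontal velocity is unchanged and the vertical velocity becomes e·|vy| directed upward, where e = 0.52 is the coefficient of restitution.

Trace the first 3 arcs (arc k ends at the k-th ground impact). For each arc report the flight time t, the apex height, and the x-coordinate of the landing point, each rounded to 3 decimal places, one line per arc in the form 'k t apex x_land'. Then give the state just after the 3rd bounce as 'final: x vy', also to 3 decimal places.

Arc 1: start y=5.920, vy=13.340 → t=3.108, apex=14.990, x_land=23.403, impact vy=-17.150
  bounce: vy ← 0.52·17.150 = 8.918
Arc 2: start y=0.000, vy=8.918 → t=1.818, apex=4.053, x_land=37.094, impact vy=-8.918
  bounce: vy ← 0.52·8.918 = 4.637
Arc 3: start y=0.000, vy=4.637 → t=0.945, apex=1.096, x_land=44.212, impact vy=-4.637
  bounce: vy ← 0.52·4.637 = 2.411

1 3.108 14.990 23.403
2 1.818 4.053 37.094
3 0.945 1.096 44.212
final: 44.212 2.411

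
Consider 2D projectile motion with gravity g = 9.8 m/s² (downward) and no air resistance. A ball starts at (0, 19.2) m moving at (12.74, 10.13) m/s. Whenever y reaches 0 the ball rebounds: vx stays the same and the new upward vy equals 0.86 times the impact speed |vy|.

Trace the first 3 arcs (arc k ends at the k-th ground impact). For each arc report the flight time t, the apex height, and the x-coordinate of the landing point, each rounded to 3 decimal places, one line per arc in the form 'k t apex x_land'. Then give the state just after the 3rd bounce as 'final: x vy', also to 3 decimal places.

1 3.267 24.436 41.619
2 3.841 18.073 90.553
3 3.303 13.366 132.636
final: 132.636 13.920

Arc 1: start y=19.200, vy=10.130 → t=3.267, apex=24.436, x_land=41.619, impact vy=-21.885
  bounce: vy ← 0.86·21.885 = 18.821
Arc 2: start y=0.000, vy=18.821 → t=3.841, apex=18.073, x_land=90.553, impact vy=-18.821
  bounce: vy ← 0.86·18.821 = 16.186
Arc 3: start y=0.000, vy=16.186 → t=3.303, apex=13.366, x_land=132.636, impact vy=-16.186
  bounce: vy ← 0.86·16.186 = 13.920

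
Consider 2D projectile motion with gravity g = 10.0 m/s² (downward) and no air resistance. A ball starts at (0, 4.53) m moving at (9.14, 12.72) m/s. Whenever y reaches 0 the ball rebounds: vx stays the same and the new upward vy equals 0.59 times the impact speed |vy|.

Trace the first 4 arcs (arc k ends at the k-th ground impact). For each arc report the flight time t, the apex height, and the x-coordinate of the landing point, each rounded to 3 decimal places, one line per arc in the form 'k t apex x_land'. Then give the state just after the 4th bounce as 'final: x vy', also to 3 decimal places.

Arc 1: start y=4.530, vy=12.720 → t=2.861, apex=12.620, x_land=26.147, impact vy=-15.887
  bounce: vy ← 0.59·15.887 = 9.373
Arc 2: start y=0.000, vy=9.373 → t=1.875, apex=4.393, x_land=43.281, impact vy=-9.373
  bounce: vy ← 0.59·9.373 = 5.530
Arc 3: start y=0.000, vy=5.530 → t=1.106, apex=1.529, x_land=53.391, impact vy=-5.530
  bounce: vy ← 0.59·5.530 = 3.263
Arc 4: start y=0.000, vy=3.263 → t=0.653, apex=0.532, x_land=59.355, impact vy=-3.263
  bounce: vy ← 0.59·3.263 = 1.925

1 2.861 12.620 26.147
2 1.875 4.393 43.281
3 1.106 1.529 53.391
4 0.653 0.532 59.355
final: 59.355 1.925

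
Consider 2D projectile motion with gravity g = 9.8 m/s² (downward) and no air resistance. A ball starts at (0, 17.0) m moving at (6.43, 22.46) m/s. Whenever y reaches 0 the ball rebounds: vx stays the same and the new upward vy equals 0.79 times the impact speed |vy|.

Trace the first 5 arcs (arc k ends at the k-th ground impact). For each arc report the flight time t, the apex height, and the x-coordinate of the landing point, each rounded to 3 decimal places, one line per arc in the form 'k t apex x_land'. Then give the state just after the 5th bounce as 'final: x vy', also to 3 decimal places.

1 5.245 42.737 33.726
2 4.666 26.672 63.730
3 3.686 16.646 87.433
4 2.912 10.389 106.158
5 2.301 6.484 120.951
final: 120.951 8.906

Arc 1: start y=17.000, vy=22.460 → t=5.245, apex=42.737, x_land=33.726, impact vy=-28.942
  bounce: vy ← 0.79·28.942 = 22.864
Arc 2: start y=0.000, vy=22.864 → t=4.666, apex=26.672, x_land=63.730, impact vy=-22.864
  bounce: vy ← 0.79·22.864 = 18.063
Arc 3: start y=0.000, vy=18.063 → t=3.686, apex=16.646, x_land=87.433, impact vy=-18.063
  bounce: vy ← 0.79·18.063 = 14.270
Arc 4: start y=0.000, vy=14.270 → t=2.912, apex=10.389, x_land=106.158, impact vy=-14.270
  bounce: vy ← 0.79·14.270 = 11.273
Arc 5: start y=0.000, vy=11.273 → t=2.301, apex=6.484, x_land=120.951, impact vy=-11.273
  bounce: vy ← 0.79·11.273 = 8.906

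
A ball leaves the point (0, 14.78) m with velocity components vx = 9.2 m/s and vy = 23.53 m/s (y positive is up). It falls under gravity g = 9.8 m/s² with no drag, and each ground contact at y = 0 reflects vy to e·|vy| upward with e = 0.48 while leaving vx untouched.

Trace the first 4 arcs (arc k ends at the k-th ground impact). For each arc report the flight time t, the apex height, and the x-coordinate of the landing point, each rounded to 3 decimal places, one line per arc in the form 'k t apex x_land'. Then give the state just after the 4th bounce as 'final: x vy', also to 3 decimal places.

Arc 1: start y=14.780, vy=23.530 → t=5.364, apex=43.028, x_land=49.352, impact vy=-29.040
  bounce: vy ← 0.48·29.040 = 13.939
Arc 2: start y=0.000, vy=13.939 → t=2.845, apex=9.914, x_land=75.524, impact vy=-13.939
  bounce: vy ← 0.48·13.939 = 6.691
Arc 3: start y=0.000, vy=6.691 → t=1.365, apex=2.284, x_land=88.086, impact vy=-6.691
  bounce: vy ← 0.48·6.691 = 3.212
Arc 4: start y=0.000, vy=3.212 → t=0.655, apex=0.526, x_land=94.116, impact vy=-3.212
  bounce: vy ← 0.48·3.212 = 1.542

1 5.364 43.028 49.352
2 2.845 9.914 75.524
3 1.365 2.284 88.086
4 0.655 0.526 94.116
final: 94.116 1.542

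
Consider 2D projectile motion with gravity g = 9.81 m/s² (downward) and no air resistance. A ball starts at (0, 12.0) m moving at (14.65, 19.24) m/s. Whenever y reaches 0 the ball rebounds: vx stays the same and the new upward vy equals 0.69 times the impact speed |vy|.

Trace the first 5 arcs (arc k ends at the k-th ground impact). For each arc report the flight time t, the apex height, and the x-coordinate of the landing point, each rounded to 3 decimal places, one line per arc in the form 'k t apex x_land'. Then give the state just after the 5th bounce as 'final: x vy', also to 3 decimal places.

Arc 1: start y=12.000, vy=19.240 → t=4.470, apex=30.867, x_land=65.483, impact vy=-24.609
  bounce: vy ← 0.69·24.609 = 16.980
Arc 2: start y=0.000, vy=16.980 → t=3.462, apex=14.696, x_land=116.200, impact vy=-16.980
  bounce: vy ← 0.69·16.980 = 11.716
Arc 3: start y=0.000, vy=11.716 → t=2.389, apex=6.997, x_land=151.194, impact vy=-11.716
  bounce: vy ← 0.69·11.716 = 8.084
Arc 4: start y=0.000, vy=8.084 → t=1.648, apex=3.331, x_land=175.340, impact vy=-8.084
  bounce: vy ← 0.69·8.084 = 5.578
Arc 5: start y=0.000, vy=5.578 → t=1.137, apex=1.586, x_land=192.001, impact vy=-5.578
  bounce: vy ← 0.69·5.578 = 3.849

1 4.470 30.867 65.483
2 3.462 14.696 116.200
3 2.389 6.997 151.194
4 1.648 3.331 175.340
5 1.137 1.586 192.001
final: 192.001 3.849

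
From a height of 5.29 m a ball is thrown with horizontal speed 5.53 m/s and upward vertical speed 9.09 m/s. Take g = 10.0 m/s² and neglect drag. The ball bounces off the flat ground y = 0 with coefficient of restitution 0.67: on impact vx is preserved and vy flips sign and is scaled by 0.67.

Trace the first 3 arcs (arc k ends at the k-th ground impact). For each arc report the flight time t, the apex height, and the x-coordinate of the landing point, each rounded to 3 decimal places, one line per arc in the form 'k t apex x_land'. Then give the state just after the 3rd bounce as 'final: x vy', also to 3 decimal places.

Arc 1: start y=5.290, vy=9.090 → t=2.282, apex=9.421, x_land=12.618, impact vy=-13.727
  bounce: vy ← 0.67·13.727 = 9.197
Arc 2: start y=0.000, vy=9.197 → t=1.839, apex=4.229, x_land=22.790, impact vy=-9.197
  bounce: vy ← 0.67·9.197 = 6.162
Arc 3: start y=0.000, vy=6.162 → t=1.232, apex=1.899, x_land=29.605, impact vy=-6.162
  bounce: vy ← 0.67·6.162 = 4.129

1 2.282 9.421 12.618
2 1.839 4.229 22.790
3 1.232 1.899 29.605
final: 29.605 4.129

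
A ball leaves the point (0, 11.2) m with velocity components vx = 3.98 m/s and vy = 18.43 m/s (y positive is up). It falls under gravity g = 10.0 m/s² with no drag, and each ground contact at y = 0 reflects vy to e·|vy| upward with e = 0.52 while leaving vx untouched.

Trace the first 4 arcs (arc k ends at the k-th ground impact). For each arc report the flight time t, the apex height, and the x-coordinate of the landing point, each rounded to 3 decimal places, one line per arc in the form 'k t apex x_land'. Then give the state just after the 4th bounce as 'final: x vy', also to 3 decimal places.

1 4.217 28.183 16.784
2 2.469 7.621 26.611
3 1.284 2.061 31.722
4 0.668 0.557 34.379
final: 34.379 1.736

Arc 1: start y=11.200, vy=18.430 → t=4.217, apex=28.183, x_land=16.784, impact vy=-23.742
  bounce: vy ← 0.52·23.742 = 12.346
Arc 2: start y=0.000, vy=12.346 → t=2.469, apex=7.621, x_land=26.611, impact vy=-12.346
  bounce: vy ← 0.52·12.346 = 6.420
Arc 3: start y=0.000, vy=6.420 → t=1.284, apex=2.061, x_land=31.722, impact vy=-6.420
  bounce: vy ← 0.52·6.420 = 3.338
Arc 4: start y=0.000, vy=3.338 → t=0.668, apex=0.557, x_land=34.379, impact vy=-3.338
  bounce: vy ← 0.52·3.338 = 1.736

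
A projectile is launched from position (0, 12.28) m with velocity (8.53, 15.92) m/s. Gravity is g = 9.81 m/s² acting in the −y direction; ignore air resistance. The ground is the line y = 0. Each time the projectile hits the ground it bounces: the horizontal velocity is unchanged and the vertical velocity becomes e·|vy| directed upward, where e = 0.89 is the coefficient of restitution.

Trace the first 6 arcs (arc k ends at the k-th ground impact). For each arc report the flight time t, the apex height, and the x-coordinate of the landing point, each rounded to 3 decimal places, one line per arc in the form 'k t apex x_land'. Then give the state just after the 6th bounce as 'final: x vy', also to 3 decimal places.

Arc 1: start y=12.280, vy=15.920 → t=3.889, apex=25.198, x_land=33.176, impact vy=-22.235
  bounce: vy ← 0.89·22.235 = 19.789
Arc 2: start y=0.000, vy=19.789 → t=4.034, apex=19.959, x_land=67.590, impact vy=-19.789
  bounce: vy ← 0.89·19.789 = 17.612
Arc 3: start y=0.000, vy=17.612 → t=3.591, apex=15.810, x_land=98.218, impact vy=-17.612
  bounce: vy ← 0.89·17.612 = 15.675
Arc 4: start y=0.000, vy=15.675 → t=3.196, apex=12.523, x_land=125.477, impact vy=-15.675
  bounce: vy ← 0.89·15.675 = 13.951
Arc 5: start y=0.000, vy=13.951 → t=2.844, apex=9.919, x_land=149.738, impact vy=-13.951
  bounce: vy ← 0.89·13.951 = 12.416
Arc 6: start y=0.000, vy=12.416 → t=2.531, apex=7.857, x_land=171.329, impact vy=-12.416
  bounce: vy ← 0.89·12.416 = 11.050

1 3.889 25.198 33.176
2 4.034 19.959 67.590
3 3.591 15.810 98.218
4 3.196 12.523 125.477
5 2.844 9.919 149.738
6 2.531 7.857 171.329
final: 171.329 11.050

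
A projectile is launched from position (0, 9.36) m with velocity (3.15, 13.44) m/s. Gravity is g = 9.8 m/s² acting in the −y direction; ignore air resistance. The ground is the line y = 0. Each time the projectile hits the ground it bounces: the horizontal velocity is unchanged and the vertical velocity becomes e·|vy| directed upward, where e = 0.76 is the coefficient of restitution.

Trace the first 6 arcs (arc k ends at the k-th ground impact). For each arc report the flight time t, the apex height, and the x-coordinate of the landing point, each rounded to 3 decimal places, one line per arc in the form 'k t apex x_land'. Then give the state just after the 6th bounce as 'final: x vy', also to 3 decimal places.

Arc 1: start y=9.360, vy=13.440 → t=3.318, apex=18.576, x_land=10.453, impact vy=-19.081
  bounce: vy ← 0.76·19.081 = 14.502
Arc 2: start y=0.000, vy=14.502 → t=2.960, apex=10.729, x_land=19.776, impact vy=-14.502
  bounce: vy ← 0.76·14.502 = 11.021
Arc 3: start y=0.000, vy=11.021 → t=2.249, apex=6.197, x_land=26.861, impact vy=-11.021
  bounce: vy ← 0.76·11.021 = 8.376
Arc 4: start y=0.000, vy=8.376 → t=1.709, apex=3.580, x_land=32.245, impact vy=-8.376
  bounce: vy ← 0.76·8.376 = 6.366
Arc 5: start y=0.000, vy=6.366 → t=1.299, apex=2.068, x_land=36.338, impact vy=-6.366
  bounce: vy ← 0.76·6.366 = 4.838
Arc 6: start y=0.000, vy=4.838 → t=0.987, apex=1.194, x_land=39.448, impact vy=-4.838
  bounce: vy ← 0.76·4.838 = 3.677

1 3.318 18.576 10.453
2 2.960 10.729 19.776
3 2.249 6.197 26.861
4 1.709 3.580 32.245
5 1.299 2.068 36.338
6 0.987 1.194 39.448
final: 39.448 3.677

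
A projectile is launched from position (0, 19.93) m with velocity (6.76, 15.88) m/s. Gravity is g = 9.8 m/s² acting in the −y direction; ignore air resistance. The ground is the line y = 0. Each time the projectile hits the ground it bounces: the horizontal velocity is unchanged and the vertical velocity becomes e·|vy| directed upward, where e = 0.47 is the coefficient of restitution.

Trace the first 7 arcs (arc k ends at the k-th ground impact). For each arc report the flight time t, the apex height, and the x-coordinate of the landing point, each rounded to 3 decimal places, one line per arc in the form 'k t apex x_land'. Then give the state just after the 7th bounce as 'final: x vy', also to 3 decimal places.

1 4.208 32.796 28.443
2 2.432 7.245 44.882
3 1.143 1.600 52.609
4 0.537 0.354 56.240
5 0.252 0.078 57.947
6 0.119 0.017 58.749
7 0.056 0.004 59.126
final: 59.126 0.128

Arc 1: start y=19.930, vy=15.880 → t=4.208, apex=32.796, x_land=28.443, impact vy=-25.354
  bounce: vy ← 0.47·25.354 = 11.916
Arc 2: start y=0.000, vy=11.916 → t=2.432, apex=7.245, x_land=44.882, impact vy=-11.916
  bounce: vy ← 0.47·11.916 = 5.601
Arc 3: start y=0.000, vy=5.601 → t=1.143, apex=1.600, x_land=52.609, impact vy=-5.601
  bounce: vy ← 0.47·5.601 = 2.632
Arc 4: start y=0.000, vy=2.632 → t=0.537, apex=0.354, x_land=56.240, impact vy=-2.632
  bounce: vy ← 0.47·2.632 = 1.237
Arc 5: start y=0.000, vy=1.237 → t=0.252, apex=0.078, x_land=57.947, impact vy=-1.237
  bounce: vy ← 0.47·1.237 = 0.581
Arc 6: start y=0.000, vy=0.581 → t=0.119, apex=0.017, x_land=58.749, impact vy=-0.581
  bounce: vy ← 0.47·0.581 = 0.273
Arc 7: start y=0.000, vy=0.273 → t=0.056, apex=0.004, x_land=59.126, impact vy=-0.273
  bounce: vy ← 0.47·0.273 = 0.128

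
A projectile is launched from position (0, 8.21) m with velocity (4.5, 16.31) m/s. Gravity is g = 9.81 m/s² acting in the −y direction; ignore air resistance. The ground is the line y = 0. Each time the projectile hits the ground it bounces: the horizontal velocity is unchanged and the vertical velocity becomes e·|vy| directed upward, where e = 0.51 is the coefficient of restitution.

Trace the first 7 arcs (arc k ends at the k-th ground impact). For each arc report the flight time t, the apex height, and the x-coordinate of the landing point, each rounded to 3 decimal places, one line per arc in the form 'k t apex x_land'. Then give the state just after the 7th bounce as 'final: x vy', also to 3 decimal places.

1 3.769 21.768 16.962
2 2.149 5.662 26.631
3 1.096 1.473 31.563
4 0.559 0.383 34.078
5 0.285 0.100 35.360
6 0.145 0.026 36.015
7 0.074 0.007 36.348
final: 36.348 0.185

Arc 1: start y=8.210, vy=16.310 → t=3.769, apex=21.768, x_land=16.962, impact vy=-20.666
  bounce: vy ← 0.51·20.666 = 10.540
Arc 2: start y=0.000, vy=10.540 → t=2.149, apex=5.662, x_land=26.631, impact vy=-10.540
  bounce: vy ← 0.51·10.540 = 5.375
Arc 3: start y=0.000, vy=5.375 → t=1.096, apex=1.473, x_land=31.563, impact vy=-5.375
  bounce: vy ← 0.51·5.375 = 2.741
Arc 4: start y=0.000, vy=2.741 → t=0.559, apex=0.383, x_land=34.078, impact vy=-2.741
  bounce: vy ← 0.51·2.741 = 1.398
Arc 5: start y=0.000, vy=1.398 → t=0.285, apex=0.100, x_land=35.360, impact vy=-1.398
  bounce: vy ← 0.51·1.398 = 0.713
Arc 6: start y=0.000, vy=0.713 → t=0.145, apex=0.026, x_land=36.015, impact vy=-0.713
  bounce: vy ← 0.51·0.713 = 0.364
Arc 7: start y=0.000, vy=0.364 → t=0.074, apex=0.007, x_land=36.348, impact vy=-0.364
  bounce: vy ← 0.51·0.364 = 0.185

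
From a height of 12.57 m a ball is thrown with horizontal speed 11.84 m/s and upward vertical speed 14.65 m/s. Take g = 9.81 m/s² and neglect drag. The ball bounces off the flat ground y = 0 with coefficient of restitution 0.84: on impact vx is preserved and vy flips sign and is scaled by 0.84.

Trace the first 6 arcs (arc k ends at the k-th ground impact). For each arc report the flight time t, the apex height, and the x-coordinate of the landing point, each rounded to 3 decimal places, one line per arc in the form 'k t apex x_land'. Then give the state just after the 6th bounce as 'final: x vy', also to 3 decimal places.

1 3.683 23.509 43.602
2 3.678 16.588 87.149
3 3.089 11.704 123.729
4 2.595 8.259 154.456
5 2.180 5.827 180.266
6 1.831 4.112 201.947
final: 201.947 7.545

Arc 1: start y=12.570, vy=14.650 → t=3.683, apex=23.509, x_land=43.602, impact vy=-21.477
  bounce: vy ← 0.84·21.477 = 18.040
Arc 2: start y=0.000, vy=18.040 → t=3.678, apex=16.588, x_land=87.149, impact vy=-18.040
  bounce: vy ← 0.84·18.040 = 15.154
Arc 3: start y=0.000, vy=15.154 → t=3.089, apex=11.704, x_land=123.729, impact vy=-15.154
  bounce: vy ← 0.84·15.154 = 12.729
Arc 4: start y=0.000, vy=12.729 → t=2.595, apex=8.259, x_land=154.456, impact vy=-12.729
  bounce: vy ← 0.84·12.729 = 10.693
Arc 5: start y=0.000, vy=10.693 → t=2.180, apex=5.827, x_land=180.266, impact vy=-10.693
  bounce: vy ← 0.84·10.693 = 8.982
Arc 6: start y=0.000, vy=8.982 → t=1.831, apex=4.112, x_land=201.947, impact vy=-8.982
  bounce: vy ← 0.84·8.982 = 7.545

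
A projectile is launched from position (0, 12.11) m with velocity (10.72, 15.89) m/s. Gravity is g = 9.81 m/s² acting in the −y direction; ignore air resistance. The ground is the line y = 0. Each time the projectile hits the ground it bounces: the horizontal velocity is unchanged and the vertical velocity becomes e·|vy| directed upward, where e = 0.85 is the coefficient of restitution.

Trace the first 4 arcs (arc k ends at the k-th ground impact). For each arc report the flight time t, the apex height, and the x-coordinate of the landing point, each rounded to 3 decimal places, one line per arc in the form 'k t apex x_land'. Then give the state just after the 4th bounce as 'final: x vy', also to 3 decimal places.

Arc 1: start y=12.110, vy=15.890 → t=3.876, apex=24.979, x_land=41.556, impact vy=-22.138
  bounce: vy ← 0.85·22.138 = 18.817
Arc 2: start y=0.000, vy=18.817 → t=3.836, apex=18.047, x_land=82.681, impact vy=-18.817
  bounce: vy ← 0.85·18.817 = 15.995
Arc 3: start y=0.000, vy=15.995 → t=3.261, apex=13.039, x_land=117.638, impact vy=-15.995
  bounce: vy ← 0.85·15.995 = 13.595
Arc 4: start y=0.000, vy=13.595 → t=2.772, apex=9.421, x_land=147.351, impact vy=-13.595
  bounce: vy ← 0.85·13.595 = 11.556

1 3.876 24.979 41.556
2 3.836 18.047 82.681
3 3.261 13.039 117.638
4 2.772 9.421 147.351
final: 147.351 11.556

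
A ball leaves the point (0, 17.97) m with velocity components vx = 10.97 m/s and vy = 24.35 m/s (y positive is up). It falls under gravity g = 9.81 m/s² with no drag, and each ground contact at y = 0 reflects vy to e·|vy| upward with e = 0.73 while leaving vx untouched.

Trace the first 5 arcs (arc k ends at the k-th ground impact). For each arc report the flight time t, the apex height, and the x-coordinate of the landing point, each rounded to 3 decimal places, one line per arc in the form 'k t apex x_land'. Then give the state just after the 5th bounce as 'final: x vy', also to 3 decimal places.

1 5.617 48.190 61.614
2 4.576 25.681 111.816
3 3.341 13.685 148.463
4 2.439 7.293 175.216
5 1.780 3.886 194.745
final: 194.745 6.374

Arc 1: start y=17.970, vy=24.350 → t=5.617, apex=48.190, x_land=61.614, impact vy=-30.749
  bounce: vy ← 0.73·30.749 = 22.447
Arc 2: start y=0.000, vy=22.447 → t=4.576, apex=25.681, x_land=111.816, impact vy=-22.447
  bounce: vy ← 0.73·22.447 = 16.386
Arc 3: start y=0.000, vy=16.386 → t=3.341, apex=13.685, x_land=148.463, impact vy=-16.386
  bounce: vy ← 0.73·16.386 = 11.962
Arc 4: start y=0.000, vy=11.962 → t=2.439, apex=7.293, x_land=175.216, impact vy=-11.962
  bounce: vy ← 0.73·11.962 = 8.732
Arc 5: start y=0.000, vy=8.732 → t=1.780, apex=3.886, x_land=194.745, impact vy=-8.732
  bounce: vy ← 0.73·8.732 = 6.374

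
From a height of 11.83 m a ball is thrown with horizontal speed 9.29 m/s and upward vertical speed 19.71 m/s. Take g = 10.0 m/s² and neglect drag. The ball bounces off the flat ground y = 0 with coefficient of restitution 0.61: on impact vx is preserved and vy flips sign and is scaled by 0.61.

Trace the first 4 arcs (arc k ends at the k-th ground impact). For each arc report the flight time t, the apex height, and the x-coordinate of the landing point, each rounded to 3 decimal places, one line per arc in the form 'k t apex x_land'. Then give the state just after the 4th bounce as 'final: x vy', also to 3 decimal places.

1 4.471 31.254 41.537
2 3.050 11.630 69.874
3 1.861 4.327 87.159
4 1.135 1.610 97.703
final: 97.703 3.462

Arc 1: start y=11.830, vy=19.710 → t=4.471, apex=31.254, x_land=41.537, impact vy=-25.002
  bounce: vy ← 0.61·25.002 = 15.251
Arc 2: start y=0.000, vy=15.251 → t=3.050, apex=11.630, x_land=69.874, impact vy=-15.251
  bounce: vy ← 0.61·15.251 = 9.303
Arc 3: start y=0.000, vy=9.303 → t=1.861, apex=4.327, x_land=87.159, impact vy=-9.303
  bounce: vy ← 0.61·9.303 = 5.675
Arc 4: start y=0.000, vy=5.675 → t=1.135, apex=1.610, x_land=97.703, impact vy=-5.675
  bounce: vy ← 0.61·5.675 = 3.462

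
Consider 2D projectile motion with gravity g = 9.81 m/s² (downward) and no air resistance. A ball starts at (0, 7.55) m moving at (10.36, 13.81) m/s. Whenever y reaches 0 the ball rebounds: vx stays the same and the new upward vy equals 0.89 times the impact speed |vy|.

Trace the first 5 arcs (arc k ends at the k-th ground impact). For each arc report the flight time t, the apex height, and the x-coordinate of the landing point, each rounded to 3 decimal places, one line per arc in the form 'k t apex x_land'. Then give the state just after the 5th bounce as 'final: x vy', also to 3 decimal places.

1 3.284 17.270 34.024
2 3.340 13.680 68.627
3 2.973 10.836 99.424
4 2.646 8.583 126.833
5 2.355 6.799 151.227
final: 151.227 10.279

Arc 1: start y=7.550, vy=13.810 → t=3.284, apex=17.270, x_land=34.024, impact vy=-18.408
  bounce: vy ← 0.89·18.408 = 16.383
Arc 2: start y=0.000, vy=16.383 → t=3.340, apex=13.680, x_land=68.627, impact vy=-16.383
  bounce: vy ← 0.89·16.383 = 14.581
Arc 3: start y=0.000, vy=14.581 → t=2.973, apex=10.836, x_land=99.424, impact vy=-14.581
  bounce: vy ← 0.89·14.581 = 12.977
Arc 4: start y=0.000, vy=12.977 → t=2.646, apex=8.583, x_land=126.833, impact vy=-12.977
  bounce: vy ← 0.89·12.977 = 11.549
Arc 5: start y=0.000, vy=11.549 → t=2.355, apex=6.799, x_land=151.227, impact vy=-11.549
  bounce: vy ← 0.89·11.549 = 10.279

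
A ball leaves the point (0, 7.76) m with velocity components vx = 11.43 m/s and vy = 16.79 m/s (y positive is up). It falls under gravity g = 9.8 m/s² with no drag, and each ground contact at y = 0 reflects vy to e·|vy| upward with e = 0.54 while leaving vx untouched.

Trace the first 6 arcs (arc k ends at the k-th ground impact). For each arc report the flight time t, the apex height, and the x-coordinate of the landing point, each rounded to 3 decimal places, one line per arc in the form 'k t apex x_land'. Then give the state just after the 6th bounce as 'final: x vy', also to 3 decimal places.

1 3.839 22.143 43.880
2 2.296 6.457 70.122
3 1.240 1.883 84.292
4 0.669 0.549 91.944
5 0.362 0.160 96.076
6 0.195 0.047 98.308
final: 98.308 0.517

Arc 1: start y=7.760, vy=16.790 → t=3.839, apex=22.143, x_land=43.880, impact vy=-20.833
  bounce: vy ← 0.54·20.833 = 11.250
Arc 2: start y=0.000, vy=11.250 → t=2.296, apex=6.457, x_land=70.122, impact vy=-11.250
  bounce: vy ← 0.54·11.250 = 6.075
Arc 3: start y=0.000, vy=6.075 → t=1.240, apex=1.883, x_land=84.292, impact vy=-6.075
  bounce: vy ← 0.54·6.075 = 3.280
Arc 4: start y=0.000, vy=3.280 → t=0.669, apex=0.549, x_land=91.944, impact vy=-3.280
  bounce: vy ← 0.54·3.280 = 1.771
Arc 5: start y=0.000, vy=1.771 → t=0.362, apex=0.160, x_land=96.076, impact vy=-1.771
  bounce: vy ← 0.54·1.771 = 0.957
Arc 6: start y=0.000, vy=0.957 → t=0.195, apex=0.047, x_land=98.308, impact vy=-0.957
  bounce: vy ← 0.54·0.957 = 0.517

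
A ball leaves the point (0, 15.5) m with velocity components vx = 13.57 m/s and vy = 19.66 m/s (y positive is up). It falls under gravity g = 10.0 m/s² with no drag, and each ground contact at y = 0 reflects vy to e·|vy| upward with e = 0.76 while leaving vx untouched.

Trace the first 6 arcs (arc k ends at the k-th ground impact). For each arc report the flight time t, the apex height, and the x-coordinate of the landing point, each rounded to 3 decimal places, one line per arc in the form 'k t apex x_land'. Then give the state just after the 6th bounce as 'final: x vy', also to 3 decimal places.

1 4.605 34.826 62.492
2 4.012 20.115 116.928
3 3.049 11.619 158.300
4 2.317 6.711 189.742
5 1.761 3.876 213.639
6 1.338 2.239 231.800
final: 231.800 5.086

Arc 1: start y=15.500, vy=19.660 → t=4.605, apex=34.826, x_land=62.492, impact vy=-26.392
  bounce: vy ← 0.76·26.392 = 20.058
Arc 2: start y=0.000, vy=20.058 → t=4.012, apex=20.115, x_land=116.928, impact vy=-20.058
  bounce: vy ← 0.76·20.058 = 15.244
Arc 3: start y=0.000, vy=15.244 → t=3.049, apex=11.619, x_land=158.300, impact vy=-15.244
  bounce: vy ← 0.76·15.244 = 11.585
Arc 4: start y=0.000, vy=11.585 → t=2.317, apex=6.711, x_land=189.742, impact vy=-11.585
  bounce: vy ← 0.76·11.585 = 8.805
Arc 5: start y=0.000, vy=8.805 → t=1.761, apex=3.876, x_land=213.639, impact vy=-8.805
  bounce: vy ← 0.76·8.805 = 6.692
Arc 6: start y=0.000, vy=6.692 → t=1.338, apex=2.239, x_land=231.800, impact vy=-6.692
  bounce: vy ← 0.76·6.692 = 5.086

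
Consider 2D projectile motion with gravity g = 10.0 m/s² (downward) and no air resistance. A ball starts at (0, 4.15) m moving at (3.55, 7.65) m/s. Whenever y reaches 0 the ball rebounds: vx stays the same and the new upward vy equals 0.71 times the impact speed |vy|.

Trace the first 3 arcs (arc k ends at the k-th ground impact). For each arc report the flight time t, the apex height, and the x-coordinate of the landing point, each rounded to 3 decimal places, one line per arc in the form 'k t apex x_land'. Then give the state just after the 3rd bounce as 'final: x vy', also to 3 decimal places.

1 1.955 7.076 6.939
2 1.689 3.567 12.936
3 1.199 1.798 17.194
final: 17.194 4.258

Arc 1: start y=4.150, vy=7.650 → t=1.955, apex=7.076, x_land=6.939, impact vy=-11.896
  bounce: vy ← 0.71·11.896 = 8.446
Arc 2: start y=0.000, vy=8.446 → t=1.689, apex=3.567, x_land=12.936, impact vy=-8.446
  bounce: vy ← 0.71·8.446 = 5.997
Arc 3: start y=0.000, vy=5.997 → t=1.199, apex=1.798, x_land=17.194, impact vy=-5.997
  bounce: vy ← 0.71·5.997 = 4.258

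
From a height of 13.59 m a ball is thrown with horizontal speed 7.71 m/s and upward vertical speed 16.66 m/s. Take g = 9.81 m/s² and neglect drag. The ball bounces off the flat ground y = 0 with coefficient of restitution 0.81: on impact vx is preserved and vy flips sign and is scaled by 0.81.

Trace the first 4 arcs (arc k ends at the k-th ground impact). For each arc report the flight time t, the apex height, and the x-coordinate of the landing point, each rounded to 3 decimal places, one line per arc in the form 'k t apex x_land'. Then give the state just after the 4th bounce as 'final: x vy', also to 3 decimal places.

1 4.076 27.737 31.428
2 3.852 18.198 61.129
3 3.120 11.940 85.187
4 2.528 7.834 104.674
final: 104.674 10.042

Arc 1: start y=13.590, vy=16.660 → t=4.076, apex=27.737, x_land=31.428, impact vy=-23.328
  bounce: vy ← 0.81·23.328 = 18.896
Arc 2: start y=0.000, vy=18.896 → t=3.852, apex=18.198, x_land=61.129, impact vy=-18.896
  bounce: vy ← 0.81·18.896 = 15.305
Arc 3: start y=0.000, vy=15.305 → t=3.120, apex=11.940, x_land=85.187, impact vy=-15.305
  bounce: vy ← 0.81·15.305 = 12.397
Arc 4: start y=0.000, vy=12.397 → t=2.528, apex=7.834, x_land=104.674, impact vy=-12.397
  bounce: vy ← 0.81·12.397 = 10.042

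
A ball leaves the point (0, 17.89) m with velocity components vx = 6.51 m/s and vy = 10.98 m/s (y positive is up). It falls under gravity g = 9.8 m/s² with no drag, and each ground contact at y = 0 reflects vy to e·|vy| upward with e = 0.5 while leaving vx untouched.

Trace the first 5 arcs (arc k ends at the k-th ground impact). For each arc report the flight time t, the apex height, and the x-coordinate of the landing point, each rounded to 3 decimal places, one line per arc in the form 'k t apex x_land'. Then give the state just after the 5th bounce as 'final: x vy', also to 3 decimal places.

Arc 1: start y=17.890, vy=10.980 → t=3.335, apex=24.041, x_land=21.714, impact vy=-21.707
  bounce: vy ← 0.5·21.707 = 10.854
Arc 2: start y=0.000, vy=10.854 → t=2.215, apex=6.010, x_land=36.133, impact vy=-10.854
  bounce: vy ← 0.5·10.854 = 5.427
Arc 3: start y=0.000, vy=5.427 → t=1.108, apex=1.503, x_land=43.343, impact vy=-5.427
  bounce: vy ← 0.5·5.427 = 2.713
Arc 4: start y=0.000, vy=2.713 → t=0.554, apex=0.376, x_land=46.948, impact vy=-2.713
  bounce: vy ← 0.5·2.713 = 1.357
Arc 5: start y=0.000, vy=1.357 → t=0.277, apex=0.094, x_land=48.751, impact vy=-1.357
  bounce: vy ← 0.5·1.357 = 0.678

1 3.335 24.041 21.714
2 2.215 6.010 36.133
3 1.108 1.503 43.343
4 0.554 0.376 46.948
5 0.277 0.094 48.751
final: 48.751 0.678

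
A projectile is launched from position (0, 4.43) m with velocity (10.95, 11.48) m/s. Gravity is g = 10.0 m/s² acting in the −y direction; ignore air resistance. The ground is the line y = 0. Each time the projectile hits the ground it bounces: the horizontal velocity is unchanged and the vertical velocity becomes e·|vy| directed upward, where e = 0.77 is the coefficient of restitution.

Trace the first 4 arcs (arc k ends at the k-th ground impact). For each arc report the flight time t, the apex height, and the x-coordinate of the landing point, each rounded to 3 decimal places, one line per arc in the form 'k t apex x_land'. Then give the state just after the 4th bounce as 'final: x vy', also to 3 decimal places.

Arc 1: start y=4.430, vy=11.480 → t=2.633, apex=11.020, x_land=28.826, impact vy=-14.846
  bounce: vy ← 0.77·14.846 = 11.431
Arc 2: start y=0.000, vy=11.431 → t=2.286, apex=6.533, x_land=53.861, impact vy=-11.431
  bounce: vy ← 0.77·11.431 = 8.802
Arc 3: start y=0.000, vy=8.802 → t=1.760, apex=3.874, x_land=73.137, impact vy=-8.802
  bounce: vy ← 0.77·8.802 = 6.777
Arc 4: start y=0.000, vy=6.777 → t=1.355, apex=2.297, x_land=87.979, impact vy=-6.777
  bounce: vy ← 0.77·6.777 = 5.219

1 2.633 11.020 28.826
2 2.286 6.533 53.861
3 1.760 3.874 73.137
4 1.355 2.297 87.979
final: 87.979 5.219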